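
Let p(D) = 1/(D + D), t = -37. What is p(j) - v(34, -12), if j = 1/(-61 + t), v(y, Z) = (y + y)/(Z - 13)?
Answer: -1157/25 ≈ -46.280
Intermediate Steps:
v(y, Z) = 2*y/(-13 + Z) (v(y, Z) = (2*y)/(-13 + Z) = 2*y/(-13 + Z))
j = -1/98 (j = 1/(-61 - 37) = 1/(-98) = -1/98 ≈ -0.010204)
p(D) = 1/(2*D)
p(j) - v(34, -12) = 1/(2*(-1/98)) - 2*34/(-13 - 12) = (½)*(-98) - 2*34/(-25) = -49 - 2*34*(-1)/25 = -49 - 1*(-68/25) = -49 + 68/25 = -1157/25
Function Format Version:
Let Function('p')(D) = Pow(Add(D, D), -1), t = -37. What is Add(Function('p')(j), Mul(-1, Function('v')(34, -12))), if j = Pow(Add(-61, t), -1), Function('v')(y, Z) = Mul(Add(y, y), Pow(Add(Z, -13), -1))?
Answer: Rational(-1157, 25) ≈ -46.280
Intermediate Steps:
Function('v')(y, Z) = Mul(2, y, Pow(Add(-13, Z), -1)) (Function('v')(y, Z) = Mul(Mul(2, y), Pow(Add(-13, Z), -1)) = Mul(2, y, Pow(Add(-13, Z), -1)))
j = Rational(-1, 98) (j = Pow(Add(-61, -37), -1) = Pow(-98, -1) = Rational(-1, 98) ≈ -0.010204)
Function('p')(D) = Mul(Rational(1, 2), Pow(D, -1)) (Function('p')(D) = Pow(Mul(2, D), -1) = Mul(Rational(1, 2), Pow(D, -1)))
Add(Function('p')(j), Mul(-1, Function('v')(34, -12))) = Add(Mul(Rational(1, 2), Pow(Rational(-1, 98), -1)), Mul(-1, Mul(2, 34, Pow(Add(-13, -12), -1)))) = Add(Mul(Rational(1, 2), -98), Mul(-1, Mul(2, 34, Pow(-25, -1)))) = Add(-49, Mul(-1, Mul(2, 34, Rational(-1, 25)))) = Add(-49, Mul(-1, Rational(-68, 25))) = Add(-49, Rational(68, 25)) = Rational(-1157, 25)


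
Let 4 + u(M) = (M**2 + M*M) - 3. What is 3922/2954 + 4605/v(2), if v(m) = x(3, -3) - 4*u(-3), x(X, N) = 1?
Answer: -6717262/63511 ≈ -105.77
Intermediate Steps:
u(M) = -7 + 2*M**2 (u(M) = -4 + ((M**2 + M*M) - 3) = -4 + ((M**2 + M**2) - 3) = -4 + (2*M**2 - 3) = -4 + (-3 + 2*M**2) = -7 + 2*M**2)
v(m) = -43 (v(m) = 1 - 4*(-7 + 2*(-3)**2) = 1 - 4*(-7 + 2*9) = 1 - 4*(-7 + 18) = 1 - 4*11 = 1 - 44 = -43)
3922/2954 + 4605/v(2) = 3922/2954 + 4605/(-43) = 3922*(1/2954) + 4605*(-1/43) = 1961/1477 - 4605/43 = -6717262/63511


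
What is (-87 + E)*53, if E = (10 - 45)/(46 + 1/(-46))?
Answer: -1967519/423 ≈ -4651.3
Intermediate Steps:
E = -322/423 (E = -35/(46 - 1/46) = -35/2115/46 = -35*46/2115 = -322/423 ≈ -0.76123)
(-87 + E)*53 = (-87 - 322/423)*53 = -37123/423*53 = -1967519/423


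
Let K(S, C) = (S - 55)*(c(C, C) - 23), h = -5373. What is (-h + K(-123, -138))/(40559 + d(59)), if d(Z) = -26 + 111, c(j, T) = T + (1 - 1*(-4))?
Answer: 11047/13548 ≈ 0.81540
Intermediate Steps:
c(j, T) = 5 + T (c(j, T) = T + (1 + 4) = T + 5 = 5 + T)
K(S, C) = (-55 + S)*(-18 + C) (K(S, C) = (S - 55)*((5 + C) - 23) = (-55 + S)*(-18 + C))
d(Z) = 85
(-h + K(-123, -138))/(40559 + d(59)) = (-1*(-5373) + (990 - 55*(-138) - 18*(-123) - 138*(-123)))/(40559 + 85) = (5373 + (990 + 7590 + 2214 + 16974))/40644 = (5373 + 27768)*(1/40644) = 33141*(1/40644) = 11047/13548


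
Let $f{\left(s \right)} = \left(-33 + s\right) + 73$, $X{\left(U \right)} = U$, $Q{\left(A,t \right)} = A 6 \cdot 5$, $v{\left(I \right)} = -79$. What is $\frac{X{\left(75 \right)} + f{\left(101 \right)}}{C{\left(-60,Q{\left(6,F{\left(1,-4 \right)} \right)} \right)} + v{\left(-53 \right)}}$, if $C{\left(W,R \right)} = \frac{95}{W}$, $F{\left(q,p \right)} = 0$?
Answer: $- \frac{2592}{967} \approx -2.6805$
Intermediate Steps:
$Q{\left(A,t \right)} = 30 A$ ($Q{\left(A,t \right)} = 6 A 5 = 30 A$)
$f{\left(s \right)} = 40 + s$
$\frac{X{\left(75 \right)} + f{\left(101 \right)}}{C{\left(-60,Q{\left(6,F{\left(1,-4 \right)} \right)} \right)} + v{\left(-53 \right)}} = \frac{75 + \left(40 + 101\right)}{\frac{95}{-60} - 79} = \frac{75 + 141}{95 \left(- \frac{1}{60}\right) - 79} = \frac{216}{- \frac{19}{12} - 79} = \frac{216}{- \frac{967}{12}} = 216 \left(- \frac{12}{967}\right) = - \frac{2592}{967}$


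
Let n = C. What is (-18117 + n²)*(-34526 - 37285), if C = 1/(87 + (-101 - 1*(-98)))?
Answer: 1019983903429/784 ≈ 1.3010e+9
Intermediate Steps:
C = 1/84 (C = 1/(87 + (-101 + 98)) = 1/(87 - 3) = 1/84 ≈ 0.011905)
n = 1/84 ≈ 0.011905
(-18117 + n²)*(-34526 - 37285) = (-18117 + (1/84)²)*(-34526 - 37285) = (-18117 + 1/7056)*(-71811) = -127833551/7056*(-71811) = 1019983903429/784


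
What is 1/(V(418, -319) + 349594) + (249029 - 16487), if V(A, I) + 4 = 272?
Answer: 81357609205/349862 ≈ 2.3254e+5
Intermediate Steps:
V(A, I) = 268 (V(A, I) = -4 + 272 = 268)
1/(V(418, -319) + 349594) + (249029 - 16487) = 1/(268 + 349594) + (249029 - 16487) = 1/349862 + 232542 = 81357609205/349862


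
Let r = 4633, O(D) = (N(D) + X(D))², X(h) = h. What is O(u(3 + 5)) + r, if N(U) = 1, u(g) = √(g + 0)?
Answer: 4642 + 4*√2 ≈ 4647.7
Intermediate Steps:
u(g) = √g
O(D) = (1 + D)²
O(u(3 + 5)) + r = (1 + √(3 + 5))² + 4633 = (1 + √8)² + 4633 = (1 + 2*√2)² + 4633 = 4633 + (1 + 2*√2)²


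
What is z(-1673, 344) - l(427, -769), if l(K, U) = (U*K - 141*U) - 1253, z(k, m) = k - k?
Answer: 221187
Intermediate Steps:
z(k, m) = 0
l(K, U) = -1253 - 141*U + K*U (l(K, U) = (K*U - 141*U) - 1253 = (-141*U + K*U) - 1253 = -1253 - 141*U + K*U)
z(-1673, 344) - l(427, -769) = 0 - (-1253 - 141*(-769) + 427*(-769)) = 0 - (-1253 + 108429 - 328363) = 0 - 1*(-221187) = 0 + 221187 = 221187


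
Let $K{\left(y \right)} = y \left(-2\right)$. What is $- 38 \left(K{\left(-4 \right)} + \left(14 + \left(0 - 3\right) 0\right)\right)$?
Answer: $-836$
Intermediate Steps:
$K{\left(y \right)} = - 2 y$
$- 38 \left(K{\left(-4 \right)} + \left(14 + \left(0 - 3\right) 0\right)\right) = - 38 \left(\left(-2\right) \left(-4\right) + \left(14 + \left(0 - 3\right) 0\right)\right) = - 38 \left(8 + \left(14 - 0\right)\right) = - 38 \left(8 + \left(14 + 0\right)\right) = - 38 \left(8 + 14\right) = \left(-38\right) 22 = -836$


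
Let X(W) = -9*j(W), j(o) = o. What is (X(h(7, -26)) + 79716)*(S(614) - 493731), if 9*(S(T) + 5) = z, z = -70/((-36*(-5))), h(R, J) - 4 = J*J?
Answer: -981098941574/27 ≈ -3.6337e+10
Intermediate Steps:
h(R, J) = 4 + J² (h(R, J) = 4 + J*J = 4 + J²)
z = -7/18 (z = -70/180 = -70*1/180 = -7/18 ≈ -0.38889)
S(T) = -817/162 (S(T) = -5 + (⅑)*(-7/18) = -5 - 7/162 = -817/162)
X(W) = -9*W
(X(h(7, -26)) + 79716)*(S(614) - 493731) = (-9*(4 + (-26)²) + 79716)*(-817/162 - 493731) = (-9*(4 + 676) + 79716)*(-79985239/162) = (-9*680 + 79716)*(-79985239/162) = (-6120 + 79716)*(-79985239/162) = 73596*(-79985239/162) = -981098941574/27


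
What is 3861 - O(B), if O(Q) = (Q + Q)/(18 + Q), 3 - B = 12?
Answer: 3863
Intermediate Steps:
B = -9 (B = 3 - 1*12 = 3 - 12 = -9)
O(Q) = 2*Q/(18 + Q) (O(Q) = (2*Q)/(18 + Q) = 2*Q/(18 + Q))
3861 - O(B) = 3861 - 2*(-9)/(18 - 9) = 3861 - 2*(-9)/9 = 3861 - 1*(-2) = 3861 + 2 = 3863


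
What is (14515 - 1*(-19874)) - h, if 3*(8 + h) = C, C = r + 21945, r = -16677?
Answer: 32641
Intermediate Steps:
C = 5268 (C = -16677 + 21945 = 5268)
h = 1748 (h = -8 + (1/3)*5268 = -8 + 1756 = 1748)
(14515 - 1*(-19874)) - h = (14515 - 1*(-19874)) - 1*1748 = (14515 + 19874) - 1748 = 34389 - 1748 = 32641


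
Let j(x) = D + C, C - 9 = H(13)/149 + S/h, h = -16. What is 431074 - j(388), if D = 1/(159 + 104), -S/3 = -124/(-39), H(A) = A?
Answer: 878390095727/2037724 ≈ 4.3106e+5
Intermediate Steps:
S = -124/13 (S = -(-372)/(-39) = -(-372)*(-1)/39 = -3*124/39 = -124/13 ≈ -9.5385)
C = 75027/7748 (C = 9 + (13/149 - 124/13/(-16)) = 9 + (13*(1/149) - 124/13*(-1/16)) = 9 + (13/149 + 31/52) = 9 + 5295/7748 = 75027/7748 ≈ 9.6834)
D = 1/263 ≈ 0.0038023
j(x) = 19739849/2037724 (j(x) = 1/263 + 75027/7748 = 19739849/2037724)
431074 - j(388) = 431074 - 1*19739849/2037724 = 431074 - 19739849/2037724 = 878390095727/2037724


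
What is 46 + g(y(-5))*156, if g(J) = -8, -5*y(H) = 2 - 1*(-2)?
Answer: -1202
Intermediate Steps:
y(H) = -⅘ (y(H) = -(2 - 1*(-2))/5 = -(2 + 2)/5 = -⅕*4 = -⅘)
46 + g(y(-5))*156 = 46 - 8*156 = 46 - 1248 = -1202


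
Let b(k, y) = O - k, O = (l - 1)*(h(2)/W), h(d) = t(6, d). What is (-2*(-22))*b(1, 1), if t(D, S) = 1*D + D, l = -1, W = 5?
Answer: -1276/5 ≈ -255.20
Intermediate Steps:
t(D, S) = 2*D (t(D, S) = D + D = 2*D)
h(d) = 12 (h(d) = 2*6 = 12)
O = -24/5 (O = (-1 - 1)*(12/5) = -24/5 ≈ -4.8000)
b(k, y) = -24/5 - k
(-2*(-22))*b(1, 1) = (-2*(-22))*(-24/5 - 1*1) = 44*(-24/5 - 1) = 44*(-29/5) = -1276/5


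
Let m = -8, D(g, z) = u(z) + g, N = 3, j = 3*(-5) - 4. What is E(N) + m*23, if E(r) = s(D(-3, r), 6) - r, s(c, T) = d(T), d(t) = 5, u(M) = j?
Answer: -182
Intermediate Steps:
j = -19 (j = -15 - 4 = -19)
u(M) = -19
D(g, z) = -19 + g
s(c, T) = 5
E(r) = 5 - r
E(N) + m*23 = (5 - 1*3) - 8*23 = (5 - 3) - 184 = 2 - 184 = -182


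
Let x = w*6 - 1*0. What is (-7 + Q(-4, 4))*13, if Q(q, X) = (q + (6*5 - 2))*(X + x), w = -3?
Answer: -4459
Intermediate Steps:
x = -18 (x = -3*6 - 1*0 = -18 + 0 = -18)
Q(q, X) = (-18 + X)*(28 + q) (Q(q, X) = (q + (6*5 - 2))*(X - 18) = (q + (30 - 2))*(-18 + X) = (q + 28)*(-18 + X) = (28 + q)*(-18 + X) = (-18 + X)*(28 + q))
(-7 + Q(-4, 4))*13 = (-7 + (-504 - 18*(-4) + 28*4 + 4*(-4)))*13 = (-7 + (-504 + 72 + 112 - 16))*13 = (-7 - 336)*13 = -343*13 = -4459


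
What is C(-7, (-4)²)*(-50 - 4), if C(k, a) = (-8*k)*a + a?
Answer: -49248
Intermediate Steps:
C(k, a) = a - 8*a*k (C(k, a) = -8*a*k + a = a - 8*a*k)
C(-7, (-4)²)*(-50 - 4) = ((-4)²*(1 - 8*(-7)))*(-50 - 4) = (16*(1 + 56))*(-54) = (16*57)*(-54) = 912*(-54) = -49248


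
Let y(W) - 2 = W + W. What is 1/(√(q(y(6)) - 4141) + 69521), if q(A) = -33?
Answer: 69521/4833173615 - I*√4174/4833173615 ≈ 1.4384e-5 - 1.3367e-8*I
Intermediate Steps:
y(W) = 2 + 2*W (y(W) = 2 + (W + W) = 2 + 2*W)
1/(√(q(y(6)) - 4141) + 69521) = 1/(√(-33 - 4141) + 69521) = 1/(√(-4174) + 69521) = 1/(I*√4174 + 69521) = 1/(69521 + I*√4174)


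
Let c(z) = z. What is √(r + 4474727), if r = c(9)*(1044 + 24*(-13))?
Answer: √4481315 ≈ 2116.9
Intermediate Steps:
r = 6588 (r = 9*(1044 + 24*(-13)) = 9*(1044 - 312) = 9*732 = 6588)
√(r + 4474727) = √(6588 + 4474727) = √4481315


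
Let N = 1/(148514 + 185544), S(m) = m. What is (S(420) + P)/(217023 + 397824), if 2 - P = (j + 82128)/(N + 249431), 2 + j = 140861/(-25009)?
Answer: 292901012216607456/427085114293935191459 ≈ 0.00068581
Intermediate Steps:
N = 1/334058 ≈ 2.9935e-6
j = -190879/25009 (j = -2 + 140861/(-25009) = -2 + 140861*(-1/25009) = -2 - 140861/25009 = -190879/25009 ≈ -7.6324)
P = 3481649848946148/2083860444763991 (P = 2 - (-190879/25009 + 82128)/(1/334058 + 249431) = 2 - 2053748273/(25009*83324420999/334058) = 2 - 2053748273*334058/(25009*83324420999) = 2 - 1*686071040581834/2083860444763991 = 2 - 686071040581834/2083860444763991 = 3481649848946148/2083860444763991 ≈ 1.6708)
(S(420) + P)/(217023 + 397824) = (420 + 3481649848946148/2083860444763991)/(217023 + 397824) = (878703036649822368/2083860444763991)/614847 = (878703036649822368/2083860444763991)*(1/614847) = 292901012216607456/427085114293935191459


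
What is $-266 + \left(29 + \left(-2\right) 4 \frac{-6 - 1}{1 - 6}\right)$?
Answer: $- \frac{1241}{5} \approx -248.2$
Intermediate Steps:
$-266 + \left(29 + \left(-2\right) 4 \frac{-6 - 1}{1 - 6}\right) = -266 + \left(29 - 8 \left(- \frac{7}{-5}\right)\right) = -266 + \left(29 - 8 \left(\left(-7\right) \left(- \frac{1}{5}\right)\right)\right) = -266 + \left(29 - \frac{56}{5}\right) = -266 + \frac{89}{5} = - \frac{1241}{5}$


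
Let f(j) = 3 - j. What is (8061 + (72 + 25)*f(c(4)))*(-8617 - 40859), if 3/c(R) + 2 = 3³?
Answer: -10316191284/25 ≈ -4.1265e+8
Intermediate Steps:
c(R) = 3/25 (c(R) = 3/(-2 + 3³) = 3/(-2 + 27) = 3/25)
(8061 + (72 + 25)*f(c(4)))*(-8617 - 40859) = (8061 + (72 + 25)*(3 - 1*3/25))*(-8617 - 40859) = (8061 + 97*(3 - 3/25))*(-49476) = (8061 + 97*(72/25))*(-49476) = (8061 + 6984/25)*(-49476) = (208509/25)*(-49476) = -10316191284/25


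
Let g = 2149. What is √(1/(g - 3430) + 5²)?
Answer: 2*√10255686/1281 ≈ 4.9999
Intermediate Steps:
√(1/(g - 3430) + 5²) = √(1/(2149 - 3430) + 5²) = √(1/(-1281) + 25) = √(-1/1281 + 25) = √(32024/1281) = 2*√10255686/1281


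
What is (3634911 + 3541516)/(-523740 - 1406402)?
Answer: -7176427/1930142 ≈ -3.7181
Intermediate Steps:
(3634911 + 3541516)/(-523740 - 1406402) = 7176427/(-1930142) = 7176427*(-1/1930142) = -7176427/1930142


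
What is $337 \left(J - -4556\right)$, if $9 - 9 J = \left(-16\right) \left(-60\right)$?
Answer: $\frac{4499287}{3} \approx 1.4998 \cdot 10^{6}$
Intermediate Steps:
$J = - \frac{317}{3}$ ($J = 1 - \frac{\left(-16\right) \left(-60\right)}{9} = 1 - \frac{320}{3} = - \frac{317}{3} \approx -105.67$)
$337 \left(J - -4556\right) = 337 \left(- \frac{317}{3} - -4556\right) = 337 \left(- \frac{317}{3} + 4556\right) = 337 \cdot \frac{13351}{3} = \frac{4499287}{3}$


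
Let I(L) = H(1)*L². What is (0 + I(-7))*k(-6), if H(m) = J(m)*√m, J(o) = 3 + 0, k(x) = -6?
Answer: -882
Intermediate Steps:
J(o) = 3
H(m) = 3*√m
I(L) = 3*L² (I(L) = (3*√1)*L² = (3*1)*L² = 3*L²)
(0 + I(-7))*k(-6) = (0 + 3*(-7)²)*(-6) = (0 + 3*49)*(-6) = (0 + 147)*(-6) = 147*(-6) = -882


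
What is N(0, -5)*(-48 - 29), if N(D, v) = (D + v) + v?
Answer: 770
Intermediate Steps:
N(D, v) = D + 2*v
N(0, -5)*(-48 - 29) = (0 + 2*(-5))*(-48 - 29) = (0 - 10)*(-77) = -10*(-77) = 770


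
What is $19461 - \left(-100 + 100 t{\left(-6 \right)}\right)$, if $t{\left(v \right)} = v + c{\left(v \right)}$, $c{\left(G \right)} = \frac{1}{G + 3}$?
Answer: $\frac{60583}{3} \approx 20194.0$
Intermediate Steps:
$c{\left(G \right)} = \frac{1}{3 + G}$
$t{\left(v \right)} = v + \frac{1}{3 + v}$
$19461 - \left(-100 + 100 t{\left(-6 \right)}\right) = 19461 - \left(-100 + 100 \frac{1 - 6 \left(3 - 6\right)}{3 - 6}\right) = 19461 - \left(-100 + 100 \frac{1 - -18}{-3}\right) = 19461 - \left(-100 + 100 \left(- \frac{1 + 18}{3}\right)\right) = 19461 - \left(-100 + 100 \left(\left(- \frac{1}{3}\right) 19\right)\right) = 19461 + \left(\left(-100\right) \left(- \frac{19}{3}\right) + 100\right) = 19461 + \left(\frac{1900}{3} + 100\right) = 19461 + \frac{2200}{3} = \frac{60583}{3}$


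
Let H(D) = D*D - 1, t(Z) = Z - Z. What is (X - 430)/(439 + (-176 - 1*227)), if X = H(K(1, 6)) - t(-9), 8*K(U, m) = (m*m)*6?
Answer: 149/18 ≈ 8.2778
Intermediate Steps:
t(Z) = 0
K(U, m) = 3*m²/4 (K(U, m) = ((m*m)*6)/8 = (m²*6)/8 = (6*m²)/8 = 3*m²/4)
H(D) = -1 + D² (H(D) = D² - 1 = -1 + D²)
X = 728 (X = (-1 + ((¾)*6²)²) - 1*0 = (-1 + ((¾)*36)²) + 0 = (-1 + 27²) + 0 = (-1 + 729) + 0 = 728 + 0 = 728)
(X - 430)/(439 + (-176 - 1*227)) = (728 - 430)/(439 + (-176 - 1*227)) = 298/(439 + (-176 - 227)) = 298/(439 - 403) = 298/36 = 298*(1/36) = 149/18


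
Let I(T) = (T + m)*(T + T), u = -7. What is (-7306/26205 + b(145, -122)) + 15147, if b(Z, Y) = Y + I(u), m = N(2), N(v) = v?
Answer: 395557169/26205 ≈ 15095.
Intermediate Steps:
m = 2
I(T) = 2*T*(2 + T) (I(T) = (T + 2)*(T + T) = (2 + T)*(2*T) = 2*T*(2 + T))
b(Z, Y) = 70 + Y (b(Z, Y) = Y + 2*(-7)*(2 - 7) = Y + 2*(-7)*(-5) = Y + 70 = 70 + Y)
(-7306/26205 + b(145, -122)) + 15147 = (-7306/26205 + (70 - 122)) + 15147 = (-7306*1/26205 - 52) + 15147 = (-7306/26205 - 52) + 15147 = -1369966/26205 + 15147 = 395557169/26205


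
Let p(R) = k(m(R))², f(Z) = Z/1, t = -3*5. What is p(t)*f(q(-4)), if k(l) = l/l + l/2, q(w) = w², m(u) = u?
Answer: 676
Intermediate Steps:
t = -15
k(l) = 1 + l/2 (k(l) = 1 + l*(½) = 1 + l/2)
f(Z) = Z (f(Z) = Z*1 = Z)
p(R) = (1 + R/2)²
p(t)*f(q(-4)) = ((2 - 15)²/4)*(-4)² = ((¼)*(-13)²)*16 = ((¼)*169)*16 = (169/4)*16 = 676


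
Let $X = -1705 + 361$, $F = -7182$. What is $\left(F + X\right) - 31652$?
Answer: $-40178$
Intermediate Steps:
$X = -1344$
$\left(F + X\right) - 31652 = \left(-7182 - 1344\right) - 31652 = -8526 - 31652 = -40178$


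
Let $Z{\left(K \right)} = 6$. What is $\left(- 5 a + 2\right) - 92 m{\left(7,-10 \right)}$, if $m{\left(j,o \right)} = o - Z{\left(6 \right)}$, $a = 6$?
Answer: $1444$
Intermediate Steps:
$m{\left(j,o \right)} = -6 + o$ ($m{\left(j,o \right)} = o - 6 = -6 + o$)
$\left(- 5 a + 2\right) - 92 m{\left(7,-10 \right)} = \left(\left(-5\right) 6 + 2\right) - 92 \left(-6 - 10\right) = \left(-30 + 2\right) - -1472 = -28 + 1472 = 1444$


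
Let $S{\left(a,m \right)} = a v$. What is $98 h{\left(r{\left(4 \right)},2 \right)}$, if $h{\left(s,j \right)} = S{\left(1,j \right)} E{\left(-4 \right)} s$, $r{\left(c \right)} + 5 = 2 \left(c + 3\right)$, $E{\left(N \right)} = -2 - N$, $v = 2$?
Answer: $3528$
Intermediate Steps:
$S{\left(a,m \right)} = 2 a$ ($S{\left(a,m \right)} = a 2 = 2 a$)
$r{\left(c \right)} = 1 + 2 c$ ($r{\left(c \right)} = -5 + 2 \left(c + 3\right) = -5 + 2 \left(3 + c\right) = -5 + \left(6 + 2 c\right) = 1 + 2 c$)
$h{\left(s,j \right)} = 4 s$ ($h{\left(s,j \right)} = 2 \cdot 1 \left(-2 - -4\right) s = 2 \left(-2 + 4\right) s = 2 \cdot 2 s = 4 s$)
$98 h{\left(r{\left(4 \right)},2 \right)} = 98 \cdot 4 \left(1 + 2 \cdot 4\right) = 98 \cdot 4 \left(1 + 8\right) = 98 \cdot 4 \cdot 9 = 98 \cdot 36 = 3528$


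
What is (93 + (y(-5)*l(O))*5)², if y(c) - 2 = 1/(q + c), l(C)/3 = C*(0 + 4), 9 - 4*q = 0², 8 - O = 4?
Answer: 28547649/121 ≈ 2.3593e+5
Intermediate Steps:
O = 4 (O = 8 - 1*4 = 8 - 4 = 4)
q = 9/4 (q = 9/4 - ¼*0² = 9/4 - ¼*0 = 9/4 + 0 = 9/4 ≈ 2.2500)
l(C) = 12*C (l(C) = 3*(C*(0 + 4)) = 3*(C*4) = 3*(4*C) = 12*C)
y(c) = 2 + 1/(9/4 + c)
(93 + (y(-5)*l(O))*5)² = (93 + ((2*(11 + 4*(-5))/(9 + 4*(-5)))*(12*4))*5)² = (93 + ((2*(11 - 20)/(9 - 20))*48)*5)² = (93 + ((2*(-9)/(-11))*48)*5)² = (93 + ((2*(-1/11)*(-9))*48)*5)² = (93 + ((18/11)*48)*5)² = (93 + (864/11)*5)² = (93 + 4320/11)² = (5343/11)² = 28547649/121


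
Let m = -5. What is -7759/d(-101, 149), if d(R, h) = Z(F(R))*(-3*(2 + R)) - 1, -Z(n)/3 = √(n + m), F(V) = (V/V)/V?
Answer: 783659/401703887 - 6913269*I*√51106/401703887 ≈ 0.0019508 - 3.8906*I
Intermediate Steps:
F(V) = 1/V
Z(n) = -3*√(-5 + n) (Z(n) = -3*√(n - 5) = -3*√(-5 + n))
d(R, h) = -1 - 3*√(-5 + 1/R)*(-6 - 3*R) (d(R, h) = (-3*√(-5 + 1/R))*(-3*(2 + R)) - 1 = (-3*√(-5 + 1/R))*(-6 - 3*R) - 1 = -3*√(-5 + 1/R)*(-6 - 3*R) - 1 = -1 - 3*√(-5 + 1/R)*(-6 - 3*R))
-7759/d(-101, 149) = -7759/(-1 + 18*√(-5 + 1/(-101)) + 9*(-101)*√(-5 + 1/(-101))) = -7759/(-1 + 18*√(-5 - 1/101) + 9*(-101)*√(-5 - 1/101)) = -7759/(-1 + 18*√(-506/101) + 9*(-101)*√(-506/101)) = -7759/(-1 + 18*(I*√51106/101) + 9*(-101)*(I*√51106/101)) = -7759/(-1 + 18*I*√51106/101 - 9*I*√51106) = -7759/(-1 - 891*I*√51106/101)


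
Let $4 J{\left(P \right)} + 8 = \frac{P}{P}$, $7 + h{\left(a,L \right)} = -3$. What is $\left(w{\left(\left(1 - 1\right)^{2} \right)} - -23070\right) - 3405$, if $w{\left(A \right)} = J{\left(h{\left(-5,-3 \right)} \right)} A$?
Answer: $19665$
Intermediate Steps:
$h{\left(a,L \right)} = -10$ ($h{\left(a,L \right)} = -7 - 3 = -10$)
$J{\left(P \right)} = - \frac{7}{4}$ ($J{\left(P \right)} = -2 + \frac{P \frac{1}{P}}{4} = -2 + \frac{1}{4} \cdot 1 = -2 + \frac{1}{4} = - \frac{7}{4}$)
$w{\left(A \right)} = - \frac{7 A}{4}$
$\left(w{\left(\left(1 - 1\right)^{2} \right)} - -23070\right) - 3405 = \left(- \frac{7 \left(1 - 1\right)^{2}}{4} - -23070\right) - 3405 = \left(- \frac{7 \cdot 0^{2}}{4} + 23070\right) - 3405 = \left(\left(- \frac{7}{4}\right) 0 + 23070\right) - 3405 = \left(0 + 23070\right) - 3405 = 23070 - 3405 = 19665$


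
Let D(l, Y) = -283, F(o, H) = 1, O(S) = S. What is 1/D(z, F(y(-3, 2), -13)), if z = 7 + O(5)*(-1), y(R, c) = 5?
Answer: -1/283 ≈ -0.0035336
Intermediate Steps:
z = 2 (z = 7 + 5*(-1) = 7 - 5 = 2)
1/D(z, F(y(-3, 2), -13)) = 1/(-283) = -1/283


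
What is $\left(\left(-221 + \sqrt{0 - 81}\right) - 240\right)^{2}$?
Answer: $212440 - 8298 i \approx 2.1244 \cdot 10^{5} - 8298.0 i$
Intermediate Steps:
$\left(\left(-221 + \sqrt{0 - 81}\right) - 240\right)^{2} = \left(\left(-221 + \sqrt{-81}\right) - 240\right)^{2} = \left(\left(-221 + 9 i\right) - 240\right)^{2} = \left(-461 + 9 i\right)^{2}$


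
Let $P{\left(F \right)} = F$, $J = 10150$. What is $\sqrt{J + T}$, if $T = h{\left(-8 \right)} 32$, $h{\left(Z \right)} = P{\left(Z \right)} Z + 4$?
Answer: $\sqrt{12326} \approx 111.02$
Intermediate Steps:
$h{\left(Z \right)} = 4 + Z^{2}$ ($h{\left(Z \right)} = Z Z + 4 = Z^{2} + 4 = 4 + Z^{2}$)
$T = 2176$ ($T = \left(4 + \left(-8\right)^{2}\right) 32 = \left(4 + 64\right) 32 = 68 \cdot 32 = 2176$)
$\sqrt{J + T} = \sqrt{10150 + 2176} = \sqrt{12326}$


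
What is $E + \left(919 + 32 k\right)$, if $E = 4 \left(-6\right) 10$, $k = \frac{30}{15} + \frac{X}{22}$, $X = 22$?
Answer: $775$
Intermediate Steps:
$k = 3$ ($k = \frac{30}{15} + \frac{22}{22} = 30 \cdot \frac{1}{15} + 22 \cdot \frac{1}{22} = 2 + 1 = 3$)
$E = -240$ ($E = \left(-24\right) 10 = -240$)
$E + \left(919 + 32 k\right) = -240 + \left(919 + 32 \cdot 3\right) = -240 + \left(919 + 96\right) = -240 + 1015 = 775$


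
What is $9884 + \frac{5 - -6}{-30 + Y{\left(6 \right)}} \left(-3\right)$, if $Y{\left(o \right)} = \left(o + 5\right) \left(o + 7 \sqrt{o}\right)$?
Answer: $\frac{56467490}{5713} - \frac{847 \sqrt{6}}{11426} \approx 9883.9$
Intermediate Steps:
$Y{\left(o \right)} = \left(5 + o\right) \left(o + 7 \sqrt{o}\right)$
$9884 + \frac{5 - -6}{-30 + Y{\left(6 \right)}} \left(-3\right) = 9884 + \frac{5 - -6}{-30 + \left(6^{2} + 5 \cdot 6 + 7 \cdot 6^{\frac{3}{2}} + 35 \sqrt{6}\right)} \left(-3\right) = 9884 + \frac{5 + 6}{-30 + \left(36 + 30 + 7 \cdot 6 \sqrt{6} + 35 \sqrt{6}\right)} \left(-3\right) = 9884 + \frac{1}{-30 + \left(36 + 30 + 42 \sqrt{6} + 35 \sqrt{6}\right)} 11 \left(-3\right) = 9884 + \frac{1}{-30 + \left(66 + 77 \sqrt{6}\right)} 11 \left(-3\right) = 9884 + \frac{1}{36 + 77 \sqrt{6}} \cdot 11 \left(-3\right) = 9884 + \frac{11}{36 + 77 \sqrt{6}} \left(-3\right) = 9884 - \frac{33}{36 + 77 \sqrt{6}}$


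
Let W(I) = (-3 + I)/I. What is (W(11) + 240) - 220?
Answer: 228/11 ≈ 20.727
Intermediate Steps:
W(I) = (-3 + I)/I
(W(11) + 240) - 220 = ((-3 + 11)/11 + 240) - 220 = ((1/11)*8 + 240) - 220 = (8/11 + 240) - 220 = 2648/11 - 220 = 228/11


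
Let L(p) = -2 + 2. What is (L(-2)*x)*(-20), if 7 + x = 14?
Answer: 0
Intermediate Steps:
x = 7 (x = -7 + 14 = 7)
L(p) = 0
(L(-2)*x)*(-20) = (0*7)*(-20) = 0*(-20) = 0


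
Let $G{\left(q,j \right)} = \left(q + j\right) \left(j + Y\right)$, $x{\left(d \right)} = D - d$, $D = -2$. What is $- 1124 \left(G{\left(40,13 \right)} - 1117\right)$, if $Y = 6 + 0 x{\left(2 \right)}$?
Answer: $123640$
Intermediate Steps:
$x{\left(d \right)} = -2 - d$
$Y = 6$ ($Y = 6 + 0 \left(-2 - 2\right) = 6 + 0 \left(-4\right) = 6 + 0 = 6$)
$G{\left(q,j \right)} = \left(6 + j\right) \left(j + q\right)$ ($G{\left(q,j \right)} = \left(q + j\right) \left(j + 6\right) = \left(j + q\right) \left(6 + j\right) = \left(6 + j\right) \left(j + q\right)$)
$- 1124 \left(G{\left(40,13 \right)} - 1117\right) = - 1124 \left(\left(13^{2} + 6 \cdot 13 + 6 \cdot 40 + 13 \cdot 40\right) - 1117\right) = - 1124 \left(\left(169 + 78 + 240 + 520\right) - 1117\right) = - 1124 \left(1007 - 1117\right) = \left(-1124\right) \left(-110\right) = 123640$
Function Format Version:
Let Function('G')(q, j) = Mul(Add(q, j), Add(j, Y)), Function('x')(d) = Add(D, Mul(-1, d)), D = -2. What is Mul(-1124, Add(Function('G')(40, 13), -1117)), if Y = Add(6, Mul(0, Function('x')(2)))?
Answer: 123640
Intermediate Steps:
Function('x')(d) = Add(-2, Mul(-1, d))
Y = 6 (Y = Add(6, Mul(0, Add(-2, Mul(-1, 2)))) = Add(6, Mul(0, Add(-2, -2))) = Add(6, Mul(0, -4)) = Add(6, 0) = 6)
Function('G')(q, j) = Mul(Add(6, j), Add(j, q)) (Function('G')(q, j) = Mul(Add(q, j), Add(j, 6)) = Mul(Add(j, q), Add(6, j)) = Mul(Add(6, j), Add(j, q)))
Mul(-1124, Add(Function('G')(40, 13), -1117)) = Mul(-1124, Add(Add(Pow(13, 2), Mul(6, 13), Mul(6, 40), Mul(13, 40)), -1117)) = Mul(-1124, Add(Add(169, 78, 240, 520), -1117)) = Mul(-1124, Add(1007, -1117)) = Mul(-1124, -110) = 123640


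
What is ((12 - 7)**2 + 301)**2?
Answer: 106276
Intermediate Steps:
((12 - 7)**2 + 301)**2 = (5**2 + 301)**2 = (25 + 301)**2 = 326**2 = 106276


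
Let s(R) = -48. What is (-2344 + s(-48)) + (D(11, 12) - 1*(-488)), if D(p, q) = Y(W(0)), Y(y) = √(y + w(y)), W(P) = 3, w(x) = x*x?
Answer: -1904 + 2*√3 ≈ -1900.5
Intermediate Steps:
w(x) = x²
Y(y) = √(y + y²)
D(p, q) = 2*√3 (D(p, q) = √(3*(1 + 3)) = √(3*4) = √12 = 2*√3)
(-2344 + s(-48)) + (D(11, 12) - 1*(-488)) = (-2344 - 48) + (2*√3 - 1*(-488)) = -2392 + (2*√3 + 488) = -2392 + (488 + 2*√3) = -1904 + 2*√3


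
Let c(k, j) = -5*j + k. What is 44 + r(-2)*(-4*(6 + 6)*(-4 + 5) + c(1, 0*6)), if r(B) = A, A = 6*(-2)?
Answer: 608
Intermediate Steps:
A = -12
r(B) = -12
c(k, j) = k - 5*j
44 + r(-2)*(-4*(6 + 6)*(-4 + 5) + c(1, 0*6)) = 44 - 12*(-4*(6 + 6)*(-4 + 5) + (1 - 0*6)) = 44 - 12*(-48 + (1 - 5*0)) = 44 - 12*(-4*12 + (1 + 0)) = 44 - 12*(-48 + 1) = 44 - 12*(-47) = 44 + 564 = 608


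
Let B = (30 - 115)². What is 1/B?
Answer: 1/7225 ≈ 0.00013841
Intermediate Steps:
B = 7225 (B = (-85)² = 7225)
1/B = 1/7225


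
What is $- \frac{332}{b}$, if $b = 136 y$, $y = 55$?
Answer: $- \frac{83}{1870} \approx -0.044385$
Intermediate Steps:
$b = 7480$ ($b = 136 \cdot 55 = 7480$)
$- \frac{332}{b} = - \frac{332}{7480} = \left(-332\right) \frac{1}{7480} = - \frac{83}{1870}$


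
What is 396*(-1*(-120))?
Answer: 47520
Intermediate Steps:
396*(-1*(-120)) = 396*120 = 47520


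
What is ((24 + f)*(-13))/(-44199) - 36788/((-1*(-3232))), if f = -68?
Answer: -406960379/35712792 ≈ -11.395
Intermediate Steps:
((24 + f)*(-13))/(-44199) - 36788/((-1*(-3232))) = ((24 - 68)*(-13))/(-44199) - 36788/((-1*(-3232))) = -44*(-13)*(-1/44199) - 36788/3232 = 572*(-1/44199) - 36788*1/3232 = -572/44199 - 9197/808 = -406960379/35712792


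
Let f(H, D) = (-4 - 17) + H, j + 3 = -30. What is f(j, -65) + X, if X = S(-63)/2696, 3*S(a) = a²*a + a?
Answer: -114477/1348 ≈ -84.924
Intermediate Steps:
j = -33 (j = -3 - 30 = -33)
S(a) = a/3 + a³/3 (S(a) = (a²*a + a)/3 = (a³ + a)/3 = (a + a³)/3 = a/3 + a³/3)
f(H, D) = -21 + H
X = -41685/1348 (X = ((⅓)*(-63)*(1 + (-63)²))/2696 = ((⅓)*(-63)*(1 + 3969))*(1/2696) = ((⅓)*(-63)*3970)*(1/2696) = -83370*1/2696 = -41685/1348 ≈ -30.924)
f(j, -65) + X = (-21 - 33) - 41685/1348 = -54 - 41685/1348 = -114477/1348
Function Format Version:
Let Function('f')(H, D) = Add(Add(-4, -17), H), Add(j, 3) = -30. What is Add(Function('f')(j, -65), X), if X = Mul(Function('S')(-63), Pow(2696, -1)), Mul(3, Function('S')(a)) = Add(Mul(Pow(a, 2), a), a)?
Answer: Rational(-114477, 1348) ≈ -84.924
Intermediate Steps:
j = -33 (j = Add(-3, -30) = -33)
Function('S')(a) = Add(Mul(Rational(1, 3), a), Mul(Rational(1, 3), Pow(a, 3))) (Function('S')(a) = Mul(Rational(1, 3), Add(Mul(Pow(a, 2), a), a)) = Mul(Rational(1, 3), Add(Pow(a, 3), a)) = Mul(Rational(1, 3), Add(a, Pow(a, 3))) = Add(Mul(Rational(1, 3), a), Mul(Rational(1, 3), Pow(a, 3))))
Function('f')(H, D) = Add(-21, H)
X = Rational(-41685, 1348) (X = Mul(Mul(Rational(1, 3), -63, Add(1, Pow(-63, 2))), Pow(2696, -1)) = Mul(Mul(Rational(1, 3), -63, Add(1, 3969)), Rational(1, 2696)) = Mul(Mul(Rational(1, 3), -63, 3970), Rational(1, 2696)) = Mul(-83370, Rational(1, 2696)) = Rational(-41685, 1348) ≈ -30.924)
Add(Function('f')(j, -65), X) = Add(Add(-21, -33), Rational(-41685, 1348)) = Add(-54, Rational(-41685, 1348)) = Rational(-114477, 1348)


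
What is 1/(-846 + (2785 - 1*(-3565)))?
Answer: 1/5504 ≈ 0.00018169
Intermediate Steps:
1/(-846 + (2785 - 1*(-3565))) = 1/(-846 + (2785 + 3565)) = 1/(-846 + 6350) = 1/5504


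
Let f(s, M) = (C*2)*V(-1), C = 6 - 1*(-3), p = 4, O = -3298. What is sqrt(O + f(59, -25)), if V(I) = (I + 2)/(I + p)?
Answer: 2*I*sqrt(823) ≈ 57.376*I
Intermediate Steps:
V(I) = (2 + I)/(4 + I) (V(I) = (I + 2)/(I + 4) = (2 + I)/(4 + I))
C = 9 (C = 6 + 3 = 9)
f(s, M) = 6 (f(s, M) = (9*2)*((2 - 1)/(4 - 1)) = 18*(1/3) = 6)
sqrt(O + f(59, -25)) = sqrt(-3298 + 6) = sqrt(-3292) = 2*I*sqrt(823)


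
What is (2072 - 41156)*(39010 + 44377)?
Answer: -3259097508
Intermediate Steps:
(2072 - 41156)*(39010 + 44377) = -39084*83387 = -3259097508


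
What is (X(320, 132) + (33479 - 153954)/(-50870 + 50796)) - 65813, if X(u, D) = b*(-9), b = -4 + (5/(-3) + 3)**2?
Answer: -4748207/74 ≈ -64165.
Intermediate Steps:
b = -20/9 (b = -4 + (5*(-1/3) + 3)**2 = -4 + (-5/3 + 3)**2 = -4 + (4/3)**2 = -4 + 16/9 = -20/9 ≈ -2.2222)
X(u, D) = 20 (X(u, D) = -20/9*(-9) = 20)
(X(320, 132) + (33479 - 153954)/(-50870 + 50796)) - 65813 = (20 + (33479 - 153954)/(-50870 + 50796)) - 65813 = (20 - 120475/(-74)) - 65813 = (20 - 120475*(-1/74)) - 65813 = (20 + 120475/74) - 65813 = 121955/74 - 65813 = -4748207/74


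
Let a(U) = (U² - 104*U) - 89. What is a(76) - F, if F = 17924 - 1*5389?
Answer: -14752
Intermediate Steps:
a(U) = -89 + U² - 104*U
F = 12535 (F = 17924 - 5389 = 12535)
a(76) - F = (-89 + 76² - 104*76) - 1*12535 = (-89 + 5776 - 7904) - 12535 = -2217 - 12535 = -14752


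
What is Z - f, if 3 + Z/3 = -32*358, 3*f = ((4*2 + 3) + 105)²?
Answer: -116587/3 ≈ -38862.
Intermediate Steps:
f = 13456/3 (f = ((4*2 + 3) + 105)²/3 = ((8 + 3) + 105)²/3 = (11 + 105)²/3 = (⅓)*116² = (⅓)*13456 = 13456/3 ≈ 4485.3)
Z = -34377 (Z = -9 + 3*(-32*358) = -9 + 3*(-11456) = -9 - 34368 = -34377)
Z - f = -34377 - 1*13456/3 = -34377 - 13456/3 = -116587/3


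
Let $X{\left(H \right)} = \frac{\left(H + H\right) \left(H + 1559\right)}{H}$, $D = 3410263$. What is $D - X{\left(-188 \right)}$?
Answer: $3407521$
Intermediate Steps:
$X{\left(H \right)} = 3118 + 2 H$ ($X{\left(H \right)} = \frac{2 H \left(1559 + H\right)}{H} = 3118 + 2 H$)
$D - X{\left(-188 \right)} = 3410263 - \left(3118 + 2 \left(-188\right)\right) = 3410263 - \left(3118 - 376\right) = 3410263 - 2742 = 3407521$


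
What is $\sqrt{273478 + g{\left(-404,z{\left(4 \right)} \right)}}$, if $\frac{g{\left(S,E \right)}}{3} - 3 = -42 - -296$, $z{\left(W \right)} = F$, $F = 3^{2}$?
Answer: $\sqrt{274249} \approx 523.69$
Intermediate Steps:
$F = 9$
$z{\left(W \right)} = 9$
$g{\left(S,E \right)} = 771$ ($g{\left(S,E \right)} = 9 + 3 \left(-42 - -296\right) = 9 + 3 \left(-42 + 296\right) = 9 + 3 \cdot 254 = 9 + 762 = 771$)
$\sqrt{273478 + g{\left(-404,z{\left(4 \right)} \right)}} = \sqrt{273478 + 771} = \sqrt{274249}$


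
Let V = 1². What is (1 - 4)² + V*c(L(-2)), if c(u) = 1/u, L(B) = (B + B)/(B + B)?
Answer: 10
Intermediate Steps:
L(B) = 1 (L(B) = (2*B)/((2*B)) = (2*B)*(1/(2*B)) = 1)
V = 1
c(u) = 1/u
(1 - 4)² + V*c(L(-2)) = (1 - 4)² + 1/1 = (-3)² + 1*1 = 9 + 1 = 10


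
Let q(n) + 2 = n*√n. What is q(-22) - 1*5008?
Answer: -5010 - 22*I*√22 ≈ -5010.0 - 103.19*I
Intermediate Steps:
q(n) = -2 + n^(3/2) (q(n) = -2 + n*√n = -2 + n^(3/2))
q(-22) - 1*5008 = (-2 + (-22)^(3/2)) - 1*5008 = (-2 - 22*I*√22) - 5008 = -5010 - 22*I*√22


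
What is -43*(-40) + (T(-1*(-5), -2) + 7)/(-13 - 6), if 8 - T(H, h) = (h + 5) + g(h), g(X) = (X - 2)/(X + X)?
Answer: 32669/19 ≈ 1719.4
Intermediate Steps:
g(X) = (-2 + X)/(2*X) (g(X) = (-2 + X)/((2*X)) = (-2 + X)*(1/(2*X)) = (-2 + X)/(2*X))
T(H, h) = 3 - h - (-2 + h)/(2*h) (T(H, h) = 8 - ((h + 5) + (-2 + h)/(2*h)) = 8 - ((5 + h) + (-2 + h)/(2*h)) = 8 - (5 + h + (-2 + h)/(2*h)) = 8 + (-5 - h - (-2 + h)/(2*h)) = 3 - h - (-2 + h)/(2*h))
-43*(-40) + (T(-1*(-5), -2) + 7)/(-13 - 6) = -43*(-40) + ((5/2 + 1/(-2) - 1*(-2)) + 7)/(-13 - 6) = 1720 + ((5/2 - ½ + 2) + 7)/(-19) = 1720 + (4 + 7)*(-1/19) = 1720 + 11*(-1/19) = 1720 - 11/19 = 32669/19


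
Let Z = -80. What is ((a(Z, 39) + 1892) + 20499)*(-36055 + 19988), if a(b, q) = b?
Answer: -358470837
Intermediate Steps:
((a(Z, 39) + 1892) + 20499)*(-36055 + 19988) = ((-80 + 1892) + 20499)*(-36055 + 19988) = (1812 + 20499)*(-16067) = 22311*(-16067) = -358470837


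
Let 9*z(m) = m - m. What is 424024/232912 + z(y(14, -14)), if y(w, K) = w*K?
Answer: 53003/29114 ≈ 1.8205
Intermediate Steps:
y(w, K) = K*w
z(m) = 0 (z(m) = (m - m)/9 = (⅑)*0 = 0)
424024/232912 + z(y(14, -14)) = 424024/232912 + 0 = 424024*(1/232912) + 0 = 53003/29114 + 0 = 53003/29114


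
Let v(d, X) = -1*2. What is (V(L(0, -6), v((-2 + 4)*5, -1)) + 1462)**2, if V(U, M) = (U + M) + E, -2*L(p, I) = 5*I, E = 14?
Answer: 2217121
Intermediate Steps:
v(d, X) = -2
L(p, I) = -5*I/2
V(U, M) = 14 + M + U (V(U, M) = (U + M) + 14 = (M + U) + 14 = 14 + M + U)
(V(L(0, -6), v((-2 + 4)*5, -1)) + 1462)**2 = ((14 - 2 - 5/2*(-6)) + 1462)**2 = ((14 - 2 + 15) + 1462)**2 = (27 + 1462)**2 = 1489**2 = 2217121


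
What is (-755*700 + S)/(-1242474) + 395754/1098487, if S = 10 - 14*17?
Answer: 536257444966/682420768419 ≈ 0.78582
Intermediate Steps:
S = -228 (S = 10 - 238 = -228)
(-755*700 + S)/(-1242474) + 395754/1098487 = (-755*700 - 228)/(-1242474) + 395754/1098487 = (-528500 - 228)*(-1/1242474) + 395754*(1/1098487) = -528728*(-1/1242474) + 395754/1098487 = 264364/621237 + 395754/1098487 = 536257444966/682420768419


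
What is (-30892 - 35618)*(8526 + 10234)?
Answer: -1247727600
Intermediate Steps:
(-30892 - 35618)*(8526 + 10234) = -66510*18760 = -1247727600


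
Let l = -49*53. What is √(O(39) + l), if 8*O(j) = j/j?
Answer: 5*I*√1662/4 ≈ 50.96*I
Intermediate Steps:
O(j) = ⅛ (O(j) = (j/j)/8 = (⅛)*1 = ⅛)
l = -2597
√(O(39) + l) = √(⅛ - 2597) = √(-20775/8) = 5*I*√1662/4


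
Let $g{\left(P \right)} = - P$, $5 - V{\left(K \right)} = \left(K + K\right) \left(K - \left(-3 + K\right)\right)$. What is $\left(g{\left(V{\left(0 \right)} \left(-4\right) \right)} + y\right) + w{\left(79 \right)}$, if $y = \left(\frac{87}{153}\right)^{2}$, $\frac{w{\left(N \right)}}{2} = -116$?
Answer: $- \frac{550571}{2601} \approx -211.68$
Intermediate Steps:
$w{\left(N \right)} = -232$ ($w{\left(N \right)} = 2 \left(-116\right) = -232$)
$V{\left(K \right)} = 5 - 6 K$ ($V{\left(K \right)} = 5 - \left(K + K\right) \left(K - \left(-3 + K\right)\right) = 5 - 2 K 3 = 5 - 6 K$)
$y = \frac{841}{2601}$ ($y = \left(87 \cdot \frac{1}{153}\right)^{2} = \left(\frac{29}{51}\right)^{2} = \frac{841}{2601} \approx 0.32334$)
$\left(g{\left(V{\left(0 \right)} \left(-4\right) \right)} + y\right) + w{\left(79 \right)} = \left(- \left(5 - 0\right) \left(-4\right) + \frac{841}{2601}\right) - 232 = \left(- \left(5 + 0\right) \left(-4\right) + \frac{841}{2601}\right) - 232 = \left(- 5 \left(-4\right) + \frac{841}{2601}\right) - 232 = \left(\left(-1\right) \left(-20\right) + \frac{841}{2601}\right) - 232 = \left(20 + \frac{841}{2601}\right) - 232 = \frac{52861}{2601} - 232 = - \frac{550571}{2601}$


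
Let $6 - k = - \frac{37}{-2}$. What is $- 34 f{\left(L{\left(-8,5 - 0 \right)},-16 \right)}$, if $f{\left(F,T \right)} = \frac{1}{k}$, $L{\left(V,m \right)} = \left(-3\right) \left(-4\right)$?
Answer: $\frac{68}{25} \approx 2.72$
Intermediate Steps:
$k = - \frac{25}{2}$ ($k = 6 - - \frac{37}{-2} = 6 - \left(-37\right) \left(- \frac{1}{2}\right) = 6 - \frac{37}{2} = - \frac{25}{2} \approx -12.5$)
$L{\left(V,m \right)} = 12$
$f{\left(F,T \right)} = - \frac{2}{25}$ ($f{\left(F,T \right)} = \frac{1}{- \frac{25}{2}} = - \frac{2}{25}$)
$- 34 f{\left(L{\left(-8,5 - 0 \right)},-16 \right)} = \left(-34\right) \left(- \frac{2}{25}\right) = \frac{68}{25}$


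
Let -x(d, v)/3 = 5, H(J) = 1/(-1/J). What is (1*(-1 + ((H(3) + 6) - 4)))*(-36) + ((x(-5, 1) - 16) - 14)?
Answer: 27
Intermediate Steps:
H(J) = -J
x(d, v) = -15 (x(d, v) = -3*5 = -15)
(1*(-1 + ((H(3) + 6) - 4)))*(-36) + ((x(-5, 1) - 16) - 14) = (1*(-1 + ((-1*3 + 6) - 4)))*(-36) + ((-15 - 16) - 14) = (1*(-1 + ((-3 + 6) - 4)))*(-36) + (-31 - 14) = (1*(-1 + (3 - 4)))*(-36) - 45 = (1*(-1 - 1))*(-36) - 45 = (1*(-2))*(-36) - 45 = -2*(-36) - 45 = 72 - 45 = 27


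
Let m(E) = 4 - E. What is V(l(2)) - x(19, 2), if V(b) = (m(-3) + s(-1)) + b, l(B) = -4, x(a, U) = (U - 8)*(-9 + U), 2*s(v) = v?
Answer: -79/2 ≈ -39.500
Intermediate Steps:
s(v) = v/2
x(a, U) = (-9 + U)*(-8 + U) (x(a, U) = (-8 + U)*(-9 + U) = (-9 + U)*(-8 + U))
V(b) = 13/2 + b (V(b) = ((4 - 1*(-3)) + (½)*(-1)) + b = ((4 + 3) - ½) + b = (7 - ½) + b = 13/2 + b)
V(l(2)) - x(19, 2) = (13/2 - 4) - (72 + 2² - 17*2) = 5/2 - (72 + 4 - 34) = 5/2 - 1*42 = 5/2 - 42 = -79/2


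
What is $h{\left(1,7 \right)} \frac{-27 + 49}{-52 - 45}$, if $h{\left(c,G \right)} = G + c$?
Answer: $- \frac{176}{97} \approx -1.8144$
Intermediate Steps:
$h{\left(1,7 \right)} \frac{-27 + 49}{-52 - 45} = \left(7 + 1\right) \frac{-27 + 49}{-52 - 45} = 8 \frac{22}{-97} = 8 \cdot 22 \left(- \frac{1}{97}\right) = 8 \left(- \frac{22}{97}\right) = - \frac{176}{97}$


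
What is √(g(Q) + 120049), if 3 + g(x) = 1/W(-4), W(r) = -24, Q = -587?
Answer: √17286618/12 ≈ 346.48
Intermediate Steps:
g(x) = -73/24 (g(x) = -3 + 1/(-24) = -3 - 1/24 = -73/24)
√(g(Q) + 120049) = √(-73/24 + 120049) = √(2881103/24) = √17286618/12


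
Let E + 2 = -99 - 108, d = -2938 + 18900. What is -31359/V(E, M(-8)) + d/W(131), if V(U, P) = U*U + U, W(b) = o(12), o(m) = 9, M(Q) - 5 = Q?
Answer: 693617833/391248 ≈ 1772.8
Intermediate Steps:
d = 15962
E = -209 (E = -2 + (-99 - 108) = -2 - 207 = -209)
M(Q) = 5 + Q
W(b) = 9
V(U, P) = U + U**2 (V(U, P) = U**2 + U = U + U**2)
-31359/V(E, M(-8)) + d/W(131) = -31359*(-1/(209*(1 - 209))) + 15962/9 = -31359/((-209*(-208))) + 15962*(1/9) = -31359/43472 + 15962/9 = 693617833/391248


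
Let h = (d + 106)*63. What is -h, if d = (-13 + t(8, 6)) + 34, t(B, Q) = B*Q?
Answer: -11025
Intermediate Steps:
d = 69 (d = (-13 + 8*6) + 34 = (-13 + 48) + 34 = 35 + 34 = 69)
h = 11025 (h = (69 + 106)*63 = 175*63 = 11025)
-h = -1*11025 = -11025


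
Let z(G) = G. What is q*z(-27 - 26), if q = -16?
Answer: 848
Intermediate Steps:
q*z(-27 - 26) = -16*(-27 - 26) = -16*(-53) = 848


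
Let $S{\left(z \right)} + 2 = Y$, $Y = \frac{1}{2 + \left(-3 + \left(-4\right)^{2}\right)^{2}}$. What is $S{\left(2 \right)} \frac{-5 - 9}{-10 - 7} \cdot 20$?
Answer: $- \frac{95480}{2907} \approx -32.845$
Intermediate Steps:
$Y = \frac{1}{171}$ ($Y = \frac{1}{2 + \left(-3 + 16\right)^{2}} = \frac{1}{2 + 13^{2}} = \frac{1}{2 + 169} = \frac{1}{171} \approx 0.005848$)
$S{\left(z \right)} = - \frac{341}{171}$ ($S{\left(z \right)} = -2 + \frac{1}{171} = - \frac{341}{171}$)
$S{\left(2 \right)} \frac{-5 - 9}{-10 - 7} \cdot 20 = - \frac{341 \frac{-5 - 9}{-10 - 7}}{171} \cdot 20 = - \frac{341 \left(- \frac{14}{-17}\right)}{171} \cdot 20 = - \frac{341 \left(\left(-14\right) \left(- \frac{1}{17}\right)\right)}{171} \cdot 20 = \left(- \frac{341}{171}\right) \frac{14}{17} \cdot 20 = \left(- \frac{4774}{2907}\right) 20 = - \frac{95480}{2907}$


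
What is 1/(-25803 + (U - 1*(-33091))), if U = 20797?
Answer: 1/28085 ≈ 3.5606e-5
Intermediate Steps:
1/(-25803 + (U - 1*(-33091))) = 1/(-25803 + (20797 - 1*(-33091))) = 1/(-25803 + (20797 + 33091)) = 1/(-25803 + 53888) = 1/28085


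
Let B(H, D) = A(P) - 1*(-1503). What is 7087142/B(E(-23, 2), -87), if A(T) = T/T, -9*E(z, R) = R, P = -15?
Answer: 3543571/752 ≈ 4712.2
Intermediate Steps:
E(z, R) = -R/9
A(T) = 1
B(H, D) = 1504 (B(H, D) = 1 - 1*(-1503) = 1 + 1503 = 1504)
7087142/B(E(-23, 2), -87) = 7087142/1504 = 7087142*(1/1504) = 3543571/752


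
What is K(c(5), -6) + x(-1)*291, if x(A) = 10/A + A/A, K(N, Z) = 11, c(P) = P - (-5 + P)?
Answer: -2608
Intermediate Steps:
c(P) = 5 (c(P) = P + (5 - P) = 5)
x(A) = 1 + 10/A (x(A) = 10/A + 1 = 1 + 10/A)
K(c(5), -6) + x(-1)*291 = 11 + ((10 - 1)/(-1))*291 = 11 - 1*9*291 = 11 - 9*291 = 11 - 2619 = -2608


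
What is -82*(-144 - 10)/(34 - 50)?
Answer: -3157/4 ≈ -789.25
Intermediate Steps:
-82*(-144 - 10)/(34 - 50) = -(-12628)/(-16) = -(-12628)*(-1)/16 = -82*77/8 = -3157/4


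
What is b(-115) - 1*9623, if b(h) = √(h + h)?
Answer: -9623 + I*√230 ≈ -9623.0 + 15.166*I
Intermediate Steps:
b(h) = √2*√h (b(h) = √(2*h) = √2*√h)
b(-115) - 1*9623 = √2*√(-115) - 1*9623 = √2*(I*√115) - 9623 = I*√230 - 9623 = -9623 + I*√230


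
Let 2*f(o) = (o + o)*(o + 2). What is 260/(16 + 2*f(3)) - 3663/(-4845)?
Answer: 238033/37145 ≈ 6.4082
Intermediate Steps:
f(o) = o*(2 + o) (f(o) = ((o + o)*(o + 2))/2 = ((2*o)*(2 + o))/2 = (2*o*(2 + o))/2 = o*(2 + o))
260/(16 + 2*f(3)) - 3663/(-4845) = 260/(16 + 2*(3*(2 + 3))) - 3663/(-4845) = 260/(16 + 2*(3*5)) - 3663*(-1/4845) = 260/(16 + 2*15) + 1221/1615 = 260/(16 + 30) + 1221/1615 = 260/46 + 1221/1615 = 260*(1/46) + 1221/1615 = 130/23 + 1221/1615 = 238033/37145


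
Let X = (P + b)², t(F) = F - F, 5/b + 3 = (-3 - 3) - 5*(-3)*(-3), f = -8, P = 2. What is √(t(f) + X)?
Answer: 103/54 ≈ 1.9074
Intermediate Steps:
b = -5/54 (b = 5/(-3 + ((-3 - 3) - 5*(-3)*(-3))) = 5/(-3 + (-6 + 15*(-3))) = 5/(-3 + (-6 - 45)) = 5/(-3 - 51) = 5/(-54) = 5*(-1/54) = -5/54 ≈ -0.092593)
t(F) = 0
X = 10609/2916 (X = (2 - 5/54)² = (103/54)² = 10609/2916 ≈ 3.6382)
√(t(f) + X) = √(0 + 10609/2916) = √(10609/2916) = 103/54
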